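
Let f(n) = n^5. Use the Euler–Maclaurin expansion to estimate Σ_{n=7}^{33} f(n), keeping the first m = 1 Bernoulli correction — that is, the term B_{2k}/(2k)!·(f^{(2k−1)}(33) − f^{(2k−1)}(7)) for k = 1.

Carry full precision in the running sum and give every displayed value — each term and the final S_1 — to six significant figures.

∫_7^33 x^5 dx evaluates to 2.15225e+08.
Endpoint term: (f(7) + f(33))/2 = (16807.0 + 3.91354e+07)/2 = 1.95761e+07.
Running total after boundary: 2.34801e+08.
k=1: B_{2}/(2)! × [f^{(1)}(33) − f^{(1)}(7)] = 1/12 × (5.92960e+06 − 12005.0) = 493133.

S_1 ≈ 2.35294e+08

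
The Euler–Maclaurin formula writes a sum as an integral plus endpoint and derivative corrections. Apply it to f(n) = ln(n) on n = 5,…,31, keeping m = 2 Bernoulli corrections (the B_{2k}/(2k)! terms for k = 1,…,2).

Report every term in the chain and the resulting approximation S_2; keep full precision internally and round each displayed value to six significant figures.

Integral: ∫_5^31 ln(x) dx = 72.4064.
½[f(5) + f(31)] = ½[1.60944 + 3.43399] = 2.52171.
Integral + boundary = 74.9281.
Order-1 term: 1/12 · (0.0322581 − 0.200000) = -0.0139785.
Partial sum through k=1: 74.9141.
Order-2 term: −1/720 · (6.71344e-05 − 0.0160000) = 2.21290e-05.

S_2 ≈ 74.9142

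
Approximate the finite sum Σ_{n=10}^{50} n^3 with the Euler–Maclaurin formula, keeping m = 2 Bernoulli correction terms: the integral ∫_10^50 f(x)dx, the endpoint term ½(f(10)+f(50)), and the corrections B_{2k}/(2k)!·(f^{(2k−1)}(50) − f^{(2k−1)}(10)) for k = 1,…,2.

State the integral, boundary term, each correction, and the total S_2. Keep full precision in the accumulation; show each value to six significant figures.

Integral: ∫_10^50 x^3 dx = 1.56000e+06.
Boundary: ½(f(10) + f(50)) = ½(1000.00 + 125000) = 63000.0.
Integral + boundary = 1.62300e+06.
Order-1 term: 1/12 · (7500.00 − 300.000) = 600.000.
Running total after k=1: 1.62360e+06.
Order-2 term: −1/720 · (6.00000 − 6.00000) = 0.00000.

S_2 ≈ 1.62360e+06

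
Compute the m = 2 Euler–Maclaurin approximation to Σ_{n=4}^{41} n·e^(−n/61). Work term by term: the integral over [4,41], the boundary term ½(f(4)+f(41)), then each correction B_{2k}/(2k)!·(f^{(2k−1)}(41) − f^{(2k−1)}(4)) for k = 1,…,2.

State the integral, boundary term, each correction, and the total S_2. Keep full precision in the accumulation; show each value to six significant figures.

S_2 ≈ 548.550

The integral term ∫_4^41 x·e^(−x/61) dx = 536.269.
½[f(4) + f(41)] = ½[3.74612 + 20.9354] = 12.3408.
Running total after boundary: 548.609.
k=1: B_{2}/(2)! × [f^{(1)}(41) − f^{(1)}(4)] = 1/12 × (0.167416 − 0.875118) = -0.0589752.
After k=1: 548.550.
k=2: B_{4}/(4)! × [f^{(3)}(41) − f^{(3)}(4)] = −1/720 × (0.000319445 − 0.000738559) = 5.82103e-07.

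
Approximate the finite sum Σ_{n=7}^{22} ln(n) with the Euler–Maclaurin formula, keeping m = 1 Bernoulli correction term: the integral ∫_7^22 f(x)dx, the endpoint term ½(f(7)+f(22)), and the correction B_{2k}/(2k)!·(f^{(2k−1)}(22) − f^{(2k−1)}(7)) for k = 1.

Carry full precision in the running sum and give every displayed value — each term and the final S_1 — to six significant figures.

S_1 ≈ 41.8919

The integral term ∫_7^22 ln(x) dx = 39.3816.
Endpoint term: (f(7) + f(22))/2 = (1.94591 + 3.09104)/2 = 2.51848.
Running total after boundary: 41.9000.
k=1: B_{2}/(2)! × [f^{(1)}(22) − f^{(1)}(7)] = 1/12 × (0.0454545 − 0.142857) = -0.00811688.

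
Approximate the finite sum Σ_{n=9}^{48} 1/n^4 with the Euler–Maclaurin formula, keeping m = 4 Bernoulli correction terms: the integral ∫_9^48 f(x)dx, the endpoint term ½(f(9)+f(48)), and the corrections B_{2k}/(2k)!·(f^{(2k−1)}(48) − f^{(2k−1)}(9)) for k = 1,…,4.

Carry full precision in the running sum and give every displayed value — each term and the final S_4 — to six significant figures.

∫_9^48 1/x^4 dx evaluates to 0.000454233.
Boundary: ½(f(9) + f(48)) = ½(0.000152416 + 1.88380e-07) = 7.63021e-05.
So far: 0.000530535.
Order-1 term: 1/12 · (-1.56983e-08 − (-6.77404e-05)) = 5.64372e-06.
Partial sum through k=1: 0.000536179.
Order-2 term: −1/720 · (-2.04406e-10 − (-2.50890e-05)) = -3.48456e-08.
Partial sum through k=2: 0.000536144.
Order-3 term: 1/30240 · (-4.96819e-12 − (-1.73455e-05)) = 5.73594e-10.
Partial sum through k=3: 0.000536145.
Order-4 term: −1/1209600 · (-1.94070e-13 − (-1.92728e-05)) = -1.59332e-11.

S_4 ≈ 0.000536145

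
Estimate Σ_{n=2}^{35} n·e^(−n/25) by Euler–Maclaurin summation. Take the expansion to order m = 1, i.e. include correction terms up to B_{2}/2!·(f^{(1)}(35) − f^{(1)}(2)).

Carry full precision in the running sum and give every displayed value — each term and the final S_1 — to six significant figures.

∫_2^35 x·e^(−x/25) dx evaluates to 253.208.
Endpoint term: (f(2) + f(35))/2 = (1.84623 + 8.63089)/2 = 5.23856.
Running total after boundary: 258.447.
Correction k=1: B_{2}/2! · (f^{(1)}(35) − f^{(1)}(2)) = 1/12 · (-0.0986388 − 0.849267) = -0.0789922.

S_1 ≈ 258.368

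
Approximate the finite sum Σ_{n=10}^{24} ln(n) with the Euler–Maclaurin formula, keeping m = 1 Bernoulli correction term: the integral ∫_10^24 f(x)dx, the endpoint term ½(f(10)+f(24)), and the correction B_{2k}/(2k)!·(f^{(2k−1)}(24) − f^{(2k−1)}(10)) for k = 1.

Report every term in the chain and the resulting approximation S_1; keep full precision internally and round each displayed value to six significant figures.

Integral: ∫_10^24 ln(x) dx = 39.2474.
Endpoint term: (f(10) + f(24))/2 = (2.30259 + 3.17805)/2 = 2.74032.
So far: 41.9878.
Correction k=1: B_{2}/2! · (f^{(1)}(24) − f^{(1)}(10)) = 1/12 · (0.0416667 − 0.100000) = -0.00486111.

S_1 ≈ 41.9829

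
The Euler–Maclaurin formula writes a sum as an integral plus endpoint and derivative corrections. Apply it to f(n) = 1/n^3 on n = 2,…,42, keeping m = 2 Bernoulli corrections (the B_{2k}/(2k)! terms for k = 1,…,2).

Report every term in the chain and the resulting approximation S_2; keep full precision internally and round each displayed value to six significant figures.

S_2 ≈ 0.201546

Integral: ∫_2^42 1/x^3 dx = 0.124717.
Endpoint term: (f(2) + f(42))/2 = (0.125000 + 1.34975e-05)/2 = 0.0625067.
Running total after boundary: 0.187223.
Correction k=1: B_{2}/2! · (f^{(1)}(42) − f^{(1)}(2)) = 1/12 · (-9.64104e-07 − (-0.187500)) = 0.0156249.
Running total after k=1: 0.202848.
Correction k=2: B_{4}/4! · (f^{(3)}(42) − f^{(3)}(2)) = −1/720 · (-1.09309e-08 − (-0.937500)) = -0.00130208.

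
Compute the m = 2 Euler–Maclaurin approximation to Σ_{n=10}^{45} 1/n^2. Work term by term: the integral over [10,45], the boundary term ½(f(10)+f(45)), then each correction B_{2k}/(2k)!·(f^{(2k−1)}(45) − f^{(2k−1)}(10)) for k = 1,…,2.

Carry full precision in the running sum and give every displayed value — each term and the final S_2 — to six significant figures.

Integral: ∫_10^45 1/x^2 dx = 0.0777778.
Endpoint term: (f(10) + f(45))/2 = (0.0100000 + 0.000493827)/2 = 0.00524691.
Running total after boundary: 0.0830247.
k=1: B_{2}/(2)! × [f^{(1)}(45) − f^{(1)}(10)] = 1/12 × (-2.19479e-05 − (-0.00200000)) = 0.000164838.
After k=1: 0.0831895.
k=2: B_{4}/(4)! × [f^{(3)}(45) − f^{(3)}(10)] = −1/720 × (-1.30061e-07 − (-0.000240000)) = -3.33153e-07.

S_2 ≈ 0.0831892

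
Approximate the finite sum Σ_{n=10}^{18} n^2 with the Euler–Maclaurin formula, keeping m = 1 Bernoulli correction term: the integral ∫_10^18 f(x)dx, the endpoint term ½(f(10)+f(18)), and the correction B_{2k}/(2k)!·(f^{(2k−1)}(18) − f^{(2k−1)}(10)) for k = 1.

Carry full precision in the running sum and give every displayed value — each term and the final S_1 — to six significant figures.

Integral: ∫_10^18 x^2 dx = 1610.67.
½[f(10) + f(18)] = ½[100.000 + 324.000] = 212.000.
Running total after boundary: 1822.67.
Correction k=1: B_{2}/2! · (f^{(1)}(18) − f^{(1)}(10)) = 1/12 · (36.0000 − 20.0000) = 1.33333.

S_1 ≈ 1824.00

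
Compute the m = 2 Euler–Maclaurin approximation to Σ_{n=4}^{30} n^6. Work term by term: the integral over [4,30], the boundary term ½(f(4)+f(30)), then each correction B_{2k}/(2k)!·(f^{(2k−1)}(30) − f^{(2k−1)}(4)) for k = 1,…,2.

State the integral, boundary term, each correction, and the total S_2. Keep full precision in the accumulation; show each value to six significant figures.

∫_4^30 x^6 dx evaluates to 3.12428e+09.
Boundary: ½(f(4) + f(30)) = ½(4096.00 + 7.29000e+08) = 3.64502e+08.
So far: 3.48879e+09.
k=1: B_{2}/(2)! × [f^{(1)}(30) − f^{(1)}(4)] = 1/12 × (1.45800e+08 − 6144.00) = 1.21495e+07.
After k=1: 3.50093e+09.
k=2: B_{4}/(4)! × [f^{(3)}(30) − f^{(3)}(4)] = −1/720 × (3.24000e+06 − 7680.00) = -4489.33.

S_2 ≈ 3.50093e+09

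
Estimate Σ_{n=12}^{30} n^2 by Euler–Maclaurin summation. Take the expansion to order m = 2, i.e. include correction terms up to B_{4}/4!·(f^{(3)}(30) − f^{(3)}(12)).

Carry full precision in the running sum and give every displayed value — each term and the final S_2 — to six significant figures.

S_2 ≈ 8949.00

∫_12^30 x^2 dx evaluates to 8424.00.
½[f(12) + f(30)] = ½[144.000 + 900.000] = 522.000.
So far: 8946.00.
Order-1 term: 1/12 · (60.0000 − 24.0000) = 3.00000.
After k=1: 8949.00.
Order-2 term: −1/720 · (0.00000 − 0.00000) = 0.00000.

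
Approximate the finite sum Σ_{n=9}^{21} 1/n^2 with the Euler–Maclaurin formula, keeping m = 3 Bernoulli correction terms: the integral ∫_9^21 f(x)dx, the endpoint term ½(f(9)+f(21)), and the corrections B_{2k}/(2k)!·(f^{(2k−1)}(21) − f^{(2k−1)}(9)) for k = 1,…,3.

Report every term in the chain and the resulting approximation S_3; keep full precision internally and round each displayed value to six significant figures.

S_3 ≈ 0.0710088

The integral term ∫_9^21 1/x^2 dx = 0.0634921.
Boundary: ½(f(9) + f(21)) = ½(0.0123457 + 0.00226757) = 0.00730663.
Integral + boundary = 0.0707987.
Order-1 term: 1/12 · (-0.000215959 − (-0.00274348)) = 0.000210627.
After k=1: 0.0710093.
Order-2 term: −1/720 · (-5.87645e-06 − (-0.000406442)) = -5.56341e-07.
After k=2: 0.0710088.
Order-3 term: 1/30240 · (-3.99758e-07 − (-0.000150534)) = 4.96476e-09.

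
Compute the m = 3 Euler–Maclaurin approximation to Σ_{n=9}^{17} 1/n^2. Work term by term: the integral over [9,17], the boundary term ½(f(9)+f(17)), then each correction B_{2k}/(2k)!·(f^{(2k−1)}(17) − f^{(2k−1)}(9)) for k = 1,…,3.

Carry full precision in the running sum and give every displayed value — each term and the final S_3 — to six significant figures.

S_3 ≈ 0.0603847

Integral: ∫_9^17 1/x^2 dx = 0.0522876.
Boundary: ½(f(9) + f(17)) = ½(0.0123457 + 0.00346021) = 0.00790294.
Integral + boundary = 0.0601905.
Order-1 term: 1/12 · (-0.000407083 − (-0.00274348)) = 0.000194700.
Partial sum through k=1: 0.0603852.
Order-2 term: −1/720 · (-1.69031e-05 − (-0.000406442)) = -5.41026e-07.
Partial sum through k=2: 0.0603847.
Order-3 term: 1/30240 · (-1.75465e-06 − (-0.000150534)) = 4.91996e-09.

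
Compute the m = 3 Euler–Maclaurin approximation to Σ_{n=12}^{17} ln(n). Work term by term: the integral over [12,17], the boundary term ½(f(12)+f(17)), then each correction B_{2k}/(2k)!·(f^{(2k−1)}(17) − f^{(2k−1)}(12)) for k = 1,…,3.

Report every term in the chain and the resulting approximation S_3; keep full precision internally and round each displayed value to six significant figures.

S_3 ≈ 16.0028

∫_12^17 ln(x) dx evaluates to 13.3457.
½[f(12) + f(17)] = ½[2.48491 + 2.83321] = 2.65906.
Running total after boundary: 16.0048.
k=1: B_{2}/(2)! × [f^{(1)}(17) − f^{(1)}(12)] = 1/12 × (0.0588235 − 0.0833333) = -0.00204248.
Running total after k=1: 16.0028.
k=2: B_{4}/(4)! × [f^{(3)}(17) − f^{(3)}(12)] = −1/720 × (0.000407083 − 0.00115741) = 1.04212e-06.
Running total after k=2: 16.0028.
k=3: B_{6}/(6)! × [f^{(5)}(17) − f^{(5)}(12)] = 1/30240 × (1.69031e-05 − 9.64506e-05) = -2.63054e-09.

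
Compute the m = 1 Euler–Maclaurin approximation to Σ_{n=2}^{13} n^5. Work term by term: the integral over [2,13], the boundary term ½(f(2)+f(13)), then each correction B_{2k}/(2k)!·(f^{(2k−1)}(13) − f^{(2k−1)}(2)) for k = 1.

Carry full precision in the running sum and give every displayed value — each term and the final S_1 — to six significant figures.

S_1 ≈ 1.00201e+06

∫_2^13 x^5 dx evaluates to 804458.
Boundary: ½(f(2) + f(13)) = ½(32.0000 + 371293) = 185662.
Running total after boundary: 990120.
Order-1 term: 1/12 · (142805 − 80.0000) = 11893.8.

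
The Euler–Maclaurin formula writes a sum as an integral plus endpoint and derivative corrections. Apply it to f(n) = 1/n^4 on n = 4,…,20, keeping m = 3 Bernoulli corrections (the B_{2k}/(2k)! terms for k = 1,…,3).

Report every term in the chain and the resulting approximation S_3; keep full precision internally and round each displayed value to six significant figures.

S_3 ≈ 0.00743901

The integral term ∫_4^20 1/x^4 dx = 0.00516667.
Endpoint term: (f(4) + f(20))/2 = (0.00390625 + 6.25000e-06)/2 = 0.00195625.
Integral + boundary = 0.00712292.
Order-1 term: 1/12 · (-1.25000e-06 − (-0.00390625)) = 0.000325417.
Running total after k=1: 0.00744833.
Order-2 term: −1/720 · (-9.37500e-08 − (-0.00732422)) = -1.01724e-05.
Running total after k=2: 0.00743816.
Order-3 term: 1/30240 · (-1.31250e-08 − (-0.0256348)) = 8.47710e-07.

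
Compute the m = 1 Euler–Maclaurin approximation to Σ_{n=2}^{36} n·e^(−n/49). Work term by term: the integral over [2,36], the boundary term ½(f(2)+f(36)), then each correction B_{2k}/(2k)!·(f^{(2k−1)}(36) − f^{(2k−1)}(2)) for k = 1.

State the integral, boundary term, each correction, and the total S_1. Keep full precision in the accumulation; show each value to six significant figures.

S_1 ≈ 410.830

∫_2^36 x·e^(−x/49) dx evaluates to 401.302.
Endpoint term: (f(2) + f(36))/2 = (1.92001 + 17.2675)/2 = 9.59375.
So far: 410.896.
Correction k=1: B_{2}/2! · (f^{(1)}(36) − f^{(1)}(2)) = 1/12 · (0.127255 − 0.920822) = -0.0661306.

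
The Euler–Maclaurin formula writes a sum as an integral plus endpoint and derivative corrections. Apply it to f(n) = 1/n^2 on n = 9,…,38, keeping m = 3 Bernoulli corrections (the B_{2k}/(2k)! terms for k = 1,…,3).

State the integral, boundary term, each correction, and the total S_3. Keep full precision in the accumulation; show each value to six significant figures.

The integral term ∫_9^38 1/x^2 dx = 0.0847953.
Boundary: ½(f(9) + f(38)) = ½(0.0123457 + 0.000692521) = 0.00651910.
Integral + boundary = 0.0913144.
Correction k=1: B_{2}/2! · (f^{(1)}(38) − f^{(1)}(9)) = 1/12 · (-3.64485e-05 − (-0.00274348)) = 0.000225586.
Running total after k=1: 0.0915400.
Correction k=2: B_{4}/4! · (f^{(3)}(38) − f^{(3)}(9)) = −1/720 · (-3.02896e-07 − (-0.000406442)) = -5.64082e-07.
Running total after k=2: 0.0915394.
Correction k=3: B_{6}/6! · (f^{(5)}(38) − f^{(5)}(9)) = 1/30240 · (-6.29285e-09 − (-0.000150534)) = 4.97777e-09.

S_3 ≈ 0.0915394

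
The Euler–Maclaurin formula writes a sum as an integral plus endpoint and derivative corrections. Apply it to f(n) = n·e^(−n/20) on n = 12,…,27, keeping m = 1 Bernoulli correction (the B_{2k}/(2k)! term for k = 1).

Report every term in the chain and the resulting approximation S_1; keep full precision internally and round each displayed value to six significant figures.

S_1 ≈ 114.320

The integral term ∫_12^27 x·e^(−x/20) dx = 107.554.
Boundary: ½(f(12) + f(27)) = ½(6.58574 + 6.99949) = 6.79261.
Integral + boundary = 114.346.
Order-1 term: 1/12 · (-0.0907341 − 0.219525) = -0.0258549.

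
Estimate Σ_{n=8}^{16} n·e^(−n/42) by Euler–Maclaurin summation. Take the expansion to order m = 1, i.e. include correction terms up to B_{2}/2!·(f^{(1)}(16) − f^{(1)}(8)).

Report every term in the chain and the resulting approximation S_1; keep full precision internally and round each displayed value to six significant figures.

The integral term ∫_8^16 x·e^(−x/42) dx = 71.4868.
½[f(8) + f(16)] = ½[6.61252 + 10.9314] = 8.77195.
Integral + boundary = 80.2588.
Order-1 term: 1/12 · (0.422940 − 0.669124) = -0.0205154.

S_1 ≈ 80.2383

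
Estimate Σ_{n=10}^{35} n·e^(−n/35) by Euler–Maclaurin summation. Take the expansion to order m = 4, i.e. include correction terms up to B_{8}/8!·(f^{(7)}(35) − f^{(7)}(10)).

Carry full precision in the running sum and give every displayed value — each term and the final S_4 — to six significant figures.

The integral term ∫_10^35 x·e^(−x/35) dx = 282.272.
Boundary: ½(f(10) + f(35)) = ½(7.51477 + 12.8758) = 10.1953.
Running total after boundary: 292.467.
Correction k=1: B_{2}/2! · (f^{(1)}(35) − f^{(1)}(10)) = 1/12 · (0.00000 − 0.536769) = -0.0447308.
Running total after k=1: 292.423.
Correction k=2: B_{4}/4! · (f^{(3)}(35) − f^{(3)}(10)) = −1/720 · (0.000600619 − 0.00166508) = 1.47842e-06.
Running total after k=2: 292.423.
Correction k=3: B_{6}/6! · (f^{(5)}(35) − f^{(5)}(10)) = 1/30240 · (9.80603e-07 − 2.36080e-06) = -4.56415e-11.
Running total after k=3: 292.423.
Correction k=4: B_{8}/8! · (f^{(7)}(35) − f^{(7)}(10)) = −1/1209600 · (1.20074e-09 − 2.74478e-09) = 1.27649e-15.

S_4 ≈ 292.423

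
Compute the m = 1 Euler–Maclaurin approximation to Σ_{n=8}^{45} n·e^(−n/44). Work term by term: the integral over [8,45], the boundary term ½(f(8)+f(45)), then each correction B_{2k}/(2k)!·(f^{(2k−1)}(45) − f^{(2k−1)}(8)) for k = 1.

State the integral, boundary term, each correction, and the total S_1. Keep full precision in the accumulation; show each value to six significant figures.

Integral: ∫_8^45 x·e^(−x/44) dx = 499.383.
½[f(8) + f(45)] = ½[6.67002 + 16.1826] = 11.4263.
Running total after boundary: 510.809.
Order-1 term: 1/12 · (-0.00817302 − 0.682161) = -0.0575279.

S_1 ≈ 510.752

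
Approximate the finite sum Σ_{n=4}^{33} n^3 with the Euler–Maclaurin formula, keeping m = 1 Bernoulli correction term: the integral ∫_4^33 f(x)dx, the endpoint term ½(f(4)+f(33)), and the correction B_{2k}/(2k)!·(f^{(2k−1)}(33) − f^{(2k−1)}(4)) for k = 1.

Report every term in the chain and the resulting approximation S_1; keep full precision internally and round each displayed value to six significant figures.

∫_4^33 x^3 dx evaluates to 296416.
Endpoint term: (f(4) + f(33))/2 = (64.0000 + 35937.0)/2 = 18000.5.
Running total after boundary: 314417.
Order-1 term: 1/12 · (3267.00 − 48.0000) = 268.250.

S_1 ≈ 314685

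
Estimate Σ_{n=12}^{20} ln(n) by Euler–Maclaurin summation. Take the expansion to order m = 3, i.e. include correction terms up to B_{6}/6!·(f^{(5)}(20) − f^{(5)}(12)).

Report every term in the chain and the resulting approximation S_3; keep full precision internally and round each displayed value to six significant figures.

S_3 ≈ 24.8333

∫_12^20 ln(x) dx evaluates to 22.0958.
Endpoint term: (f(12) + f(20))/2 = (2.48491 + 2.99573)/2 = 2.74032.
Running total after boundary: 24.8361.
Correction k=1: B_{2}/2! · (f^{(1)}(20) − f^{(1)}(12)) = 1/12 · (0.0500000 − 0.0833333) = -0.00277778.
Running total after k=1: 24.8333.
Correction k=2: B_{4}/4! · (f^{(3)}(20) − f^{(3)}(12)) = −1/720 · (0.000250000 − 0.00115741) = 1.26029e-06.
Running total after k=2: 24.8333.
Correction k=3: B_{6}/6! · (f^{(5)}(20) − f^{(5)}(12)) = 1/30240 · (7.50000e-06 − 9.64506e-05) = -2.94149e-09.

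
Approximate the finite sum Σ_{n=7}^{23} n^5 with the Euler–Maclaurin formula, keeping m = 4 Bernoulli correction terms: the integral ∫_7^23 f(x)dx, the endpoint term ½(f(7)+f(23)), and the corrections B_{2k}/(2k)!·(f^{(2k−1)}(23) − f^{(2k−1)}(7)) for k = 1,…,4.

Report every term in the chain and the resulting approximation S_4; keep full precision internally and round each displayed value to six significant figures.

The integral term ∫_7^23 x^5 dx = 2.46530e+07.
Endpoint term: (f(7) + f(23))/2 = (16807.0 + 6.43634e+06)/2 = 3.22658e+06.
Integral + boundary = 2.78796e+07.
Correction k=1: B_{2}/2! · (f^{(1)}(23) − f^{(1)}(7)) = 1/12 · (1.39920e+06 − 12005.0) = 115600.
Partial sum through k=1: 2.79952e+07.
Correction k=2: B_{4}/4! · (f^{(3)}(23) − f^{(3)}(7)) = −1/720 · (31740.0 − 2940.00) = -40.0000.
Partial sum through k=2: 2.79952e+07.
Correction k=3: B_{6}/6! · (f^{(5)}(23) − f^{(5)}(7)) = 1/30240 · (120.000 − 120.000) = 0.00000.
Partial sum through k=3: 2.79952e+07.
Correction k=4: B_{8}/8! · (f^{(7)}(23) − f^{(7)}(7)) = −1/1209600 · (0.00000 − 0.00000) = 0.00000.

S_4 ≈ 2.79952e+07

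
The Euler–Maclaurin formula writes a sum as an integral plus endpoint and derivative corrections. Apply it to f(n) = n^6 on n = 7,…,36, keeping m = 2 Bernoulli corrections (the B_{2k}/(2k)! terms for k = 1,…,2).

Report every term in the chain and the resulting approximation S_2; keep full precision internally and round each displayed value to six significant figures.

S_2 ≈ 1.23134e+10

The integral term ∫_7^36 x^6 dx = 1.11948e+10.
Boundary: ½(f(7) + f(36)) = ½(117649 + 2.17678e+09) = 1.08845e+09.
Integral + boundary = 1.22832e+10.
Order-1 term: 1/12 · (3.62797e+08 − 100842) = 3.02247e+07.
Running total after k=1: 1.23134e+10.
Order-2 term: −1/720 · (5.59872e+06 − 41160.0) = -7718.83.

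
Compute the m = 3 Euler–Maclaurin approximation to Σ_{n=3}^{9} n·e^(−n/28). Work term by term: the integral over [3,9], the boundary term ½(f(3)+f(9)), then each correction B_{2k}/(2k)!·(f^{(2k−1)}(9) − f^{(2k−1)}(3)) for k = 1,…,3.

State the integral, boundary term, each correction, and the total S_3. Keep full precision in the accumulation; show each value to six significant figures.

S_3 ≈ 33.1772

The integral term ∫_3^9 x·e^(−x/28) dx = 28.5924.
½[f(3) + f(9)] = ½[2.69519 + 6.52601] = 4.61060.
So far: 33.2030.
k=1: B_{2}/(2)! × [f^{(1)}(9) − f^{(1)}(3)] = 1/12 × (0.492041 − 0.802140) = -0.0258417.
Partial sum through k=1: 33.1772.
k=2: B_{4}/(4)! × [f^{(3)}(9) − f^{(3)}(3)] = −1/720 × (0.00247738 − 0.00331497) = 1.16332e-06.
Partial sum through k=2: 33.1772.
k=3: B_{6}/(6)! × [f^{(5)}(9) − f^{(5)}(3)] = 1/30240 × (5.51933e-06 − 7.15153e-06) = -5.39748e-11.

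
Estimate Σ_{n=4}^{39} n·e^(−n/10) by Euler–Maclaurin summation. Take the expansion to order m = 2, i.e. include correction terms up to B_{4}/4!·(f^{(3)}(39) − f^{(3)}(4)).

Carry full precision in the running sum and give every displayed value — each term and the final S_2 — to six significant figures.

S_2 ≈ 85.6232

The integral term ∫_4^39 x·e^(−x/10) dx = 83.9263.
½[f(4) + f(39)] = ½[2.68128 + 0.789435] = 1.73536.
Running total after boundary: 85.6616.
Correction k=1: B_{2}/2! · (f^{(1)}(39) − f^{(1)}(4)) = 1/12 · (-0.0587015 − 0.402192) = -0.0384078.
Running total after k=1: 85.6232.
Correction k=2: B_{4}/4! · (f^{(3)}(39) − f^{(3)}(4)) = −1/720 · (-0.000182177 − 0.0174283) = 2.44590e-05.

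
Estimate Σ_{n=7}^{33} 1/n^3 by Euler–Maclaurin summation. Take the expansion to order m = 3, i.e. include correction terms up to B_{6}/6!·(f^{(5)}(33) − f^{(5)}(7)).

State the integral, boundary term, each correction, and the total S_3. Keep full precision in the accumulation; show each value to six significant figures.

S_3 ≈ 0.0113198

Integral: ∫_7^33 1/x^3 dx = 0.00974494.
½[f(7) + f(33)] = ½[0.00291545 + 2.78265e-05] = 0.00147164.
Integral + boundary = 0.0112166.
Correction k=1: B_{2}/2! · (f^{(1)}(33) − f^{(1)}(7)) = 1/12 · (-2.52968e-06 − (-0.00124948)) = 0.000103912.
Running total after k=1: 0.0113205.
Correction k=2: B_{4}/4! · (f^{(3)}(33) − f^{(3)}(7)) = −1/720 · (-4.64588e-08 − (-0.000509992)) = -7.08257e-07.
Running total after k=2: 0.0113198.
Correction k=3: B_{6}/6! · (f^{(5)}(33) − f^{(5)}(7)) = 1/30240 · (-1.79180e-09 − (-0.000437136)) = 1.44555e-08.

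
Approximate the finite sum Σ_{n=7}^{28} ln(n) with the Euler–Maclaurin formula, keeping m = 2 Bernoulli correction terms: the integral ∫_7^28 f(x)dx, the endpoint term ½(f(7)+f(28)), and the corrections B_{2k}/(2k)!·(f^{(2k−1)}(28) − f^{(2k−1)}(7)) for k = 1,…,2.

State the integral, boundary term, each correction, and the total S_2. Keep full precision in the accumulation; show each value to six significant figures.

S_2 ≈ 61.3105

The integral term ∫_7^28 ln(x) dx = 58.6804.
Boundary: ½(f(7) + f(28)) = ½(1.94591 + 3.33220) = 2.63906.
Integral + boundary = 61.3194.
Order-1 term: 1/12 · (0.0357143 − 0.142857) = -0.00892857.
Running total after k=1: 61.3105.
Order-2 term: −1/720 · (9.11079e-05 − 0.00583090) = 7.97194e-06.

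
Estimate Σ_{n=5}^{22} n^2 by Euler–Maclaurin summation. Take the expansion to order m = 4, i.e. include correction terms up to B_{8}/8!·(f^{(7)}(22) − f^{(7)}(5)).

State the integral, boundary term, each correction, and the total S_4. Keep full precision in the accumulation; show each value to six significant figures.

The integral term ∫_5^22 x^2 dx = 3507.67.
Boundary: ½(f(5) + f(22)) = ½(25.0000 + 484.000) = 254.500.
Integral + boundary = 3762.17.
Order-1 term: 1/12 · (44.0000 − 10.0000) = 2.83333.
After k=1: 3765.00.
Order-2 term: −1/720 · (0.00000 − 0.00000) = 0.00000.
After k=2: 3765.00.
Order-3 term: 1/30240 · (0.00000 − 0.00000) = 0.00000.
After k=3: 3765.00.
Order-4 term: −1/1209600 · (0.00000 − 0.00000) = 0.00000.

S_4 ≈ 3765.00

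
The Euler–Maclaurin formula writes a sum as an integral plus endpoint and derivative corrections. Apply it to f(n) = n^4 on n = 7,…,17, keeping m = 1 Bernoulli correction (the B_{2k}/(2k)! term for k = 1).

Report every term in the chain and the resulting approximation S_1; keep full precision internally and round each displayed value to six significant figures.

Integral: ∫_7^17 x^4 dx = 280610.
½[f(7) + f(17)] = ½[2401.00 + 83521.0] = 42961.0.
So far: 323571.
k=1: B_{2}/(2)! × [f^{(1)}(17) − f^{(1)}(7)] = 1/12 × (19652.0 − 1372.00) = 1523.33.

S_1 ≈ 325094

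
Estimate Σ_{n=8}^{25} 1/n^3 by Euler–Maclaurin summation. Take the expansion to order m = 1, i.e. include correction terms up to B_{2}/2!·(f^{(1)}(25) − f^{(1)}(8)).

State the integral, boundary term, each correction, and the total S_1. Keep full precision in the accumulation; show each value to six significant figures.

Integral: ∫_8^25 1/x^3 dx = 0.00701250.
Endpoint term: (f(8) + f(25))/2 = (0.00195312 + 6.40000e-05)/2 = 0.00100856.
So far: 0.00802106.
Order-1 term: 1/12 · (-7.68000e-06 − (-0.000732422)) = 6.03952e-05.

S_1 ≈ 0.00808146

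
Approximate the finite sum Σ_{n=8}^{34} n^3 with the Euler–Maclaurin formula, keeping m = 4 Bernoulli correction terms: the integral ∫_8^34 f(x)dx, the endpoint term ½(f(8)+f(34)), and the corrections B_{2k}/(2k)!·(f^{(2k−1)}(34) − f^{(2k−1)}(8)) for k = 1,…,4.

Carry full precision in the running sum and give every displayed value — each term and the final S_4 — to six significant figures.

The integral term ∫_8^34 x^3 dx = 333060.
½[f(8) + f(34)] = ½[512.000 + 39304.0] = 19908.0.
Integral + boundary = 352968.
Correction k=1: B_{2}/2! · (f^{(1)}(34) − f^{(1)}(8)) = 1/12 · (3468.00 − 192.000) = 273.000.
After k=1: 353241.
Correction k=2: B_{4}/4! · (f^{(3)}(34) − f^{(3)}(8)) = −1/720 · (6.00000 − 6.00000) = 0.00000.
After k=2: 353241.
Correction k=3: B_{6}/6! · (f^{(5)}(34) − f^{(5)}(8)) = 1/30240 · (0.00000 − 0.00000) = 0.00000.
After k=3: 353241.
Correction k=4: B_{8}/8! · (f^{(7)}(34) − f^{(7)}(8)) = −1/1209600 · (0.00000 − 0.00000) = 0.00000.

S_4 ≈ 353241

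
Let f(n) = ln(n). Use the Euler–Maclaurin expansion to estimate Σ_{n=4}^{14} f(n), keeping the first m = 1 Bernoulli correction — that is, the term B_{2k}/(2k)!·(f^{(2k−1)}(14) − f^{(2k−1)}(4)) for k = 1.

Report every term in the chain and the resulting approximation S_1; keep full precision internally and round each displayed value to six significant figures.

∫_4^14 ln(x) dx evaluates to 21.4016.
½[f(4) + f(14)] = ½[1.38629 + 2.63906] = 2.01268.
So far: 23.4143.
k=1: B_{2}/(2)! × [f^{(1)}(14) − f^{(1)}(4)] = 1/12 × (0.0714286 − 0.250000) = -0.0148810.

S_1 ≈ 23.3994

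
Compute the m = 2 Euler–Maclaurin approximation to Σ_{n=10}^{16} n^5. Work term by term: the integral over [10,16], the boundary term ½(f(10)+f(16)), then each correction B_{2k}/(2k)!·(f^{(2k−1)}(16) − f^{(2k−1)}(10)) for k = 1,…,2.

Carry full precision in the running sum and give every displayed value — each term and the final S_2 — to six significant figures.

S_2 ≈ 3.22695e+06

The integral term ∫_10^16 x^5 dx = 2.62954e+06.
Boundary: ½(f(10) + f(16)) = ½(100000 + 1.04858e+06) = 574288.
Integral + boundary = 3.20382e+06.
k=1: B_{2}/(2)! × [f^{(1)}(16) − f^{(1)}(10)] = 1/12 × (327680 − 50000.0) = 23140.0.
After k=1: 3.22696e+06.
k=2: B_{4}/(4)! × [f^{(3)}(16) − f^{(3)}(10)] = −1/720 × (15360.0 − 6000.00) = -13.0000.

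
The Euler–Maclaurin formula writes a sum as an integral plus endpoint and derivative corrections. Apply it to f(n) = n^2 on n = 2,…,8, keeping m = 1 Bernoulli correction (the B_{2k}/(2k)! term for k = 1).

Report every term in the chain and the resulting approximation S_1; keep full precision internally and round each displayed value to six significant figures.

S_1 ≈ 203.000

Integral: ∫_2^8 x^2 dx = 168.000.
Endpoint term: (f(2) + f(8))/2 = (4.00000 + 64.0000)/2 = 34.0000.
Integral + boundary = 202.000.
Order-1 term: 1/12 · (16.0000 − 4.00000) = 1.00000.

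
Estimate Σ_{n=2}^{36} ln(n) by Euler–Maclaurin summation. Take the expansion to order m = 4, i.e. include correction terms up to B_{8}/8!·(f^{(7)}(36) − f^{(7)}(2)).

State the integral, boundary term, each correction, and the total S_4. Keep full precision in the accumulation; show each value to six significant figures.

∫_2^36 ln(x) dx evaluates to 93.6204.
½[f(2) + f(36)] = ½[0.693147 + 3.58352] = 2.13833.
Running total after boundary: 95.7587.
k=1: B_{2}/(2)! × [f^{(1)}(36) − f^{(1)}(2)] = 1/12 × (0.0277778 − 0.500000) = -0.0393519.
After k=1: 95.7194.
k=2: B_{4}/(4)! × [f^{(3)}(36) − f^{(3)}(2)] = −1/720 × (4.28669e-05 − 0.250000) = 0.000347163.
After k=2: 95.7197.
k=3: B_{6}/(6)! × [f^{(5)}(36) − f^{(5)}(2)] = 1/30240 × (3.96916e-07 − 0.750000) = -2.48016e-05.
After k=3: 95.7197.
k=4: B_{8}/(8)! × [f^{(7)}(36) − f^{(7)}(2)] = −1/1209600 × (9.18787e-09 − 5.62500) = 4.65030e-06.

S_4 ≈ 95.7197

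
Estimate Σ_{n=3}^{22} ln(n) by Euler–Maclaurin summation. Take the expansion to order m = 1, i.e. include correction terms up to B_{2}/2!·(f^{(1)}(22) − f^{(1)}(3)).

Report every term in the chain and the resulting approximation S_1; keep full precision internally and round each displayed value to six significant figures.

S_1 ≈ 47.7779

Integral: ∫_3^22 ln(x) dx = 45.7071.
Boundary: ½(f(3) + f(22)) = ½(1.09861 + 3.09104) = 2.09483.
Integral + boundary = 47.8019.
Correction k=1: B_{2}/2! · (f^{(1)}(22) − f^{(1)}(3)) = 1/12 · (0.0454545 − 0.333333) = -0.0239899.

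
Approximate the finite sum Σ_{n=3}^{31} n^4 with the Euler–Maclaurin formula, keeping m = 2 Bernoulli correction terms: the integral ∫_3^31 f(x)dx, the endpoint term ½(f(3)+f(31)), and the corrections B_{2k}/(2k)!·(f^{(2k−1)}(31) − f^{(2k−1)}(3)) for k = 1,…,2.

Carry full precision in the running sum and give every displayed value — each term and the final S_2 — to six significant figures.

∫_3^31 x^4 dx evaluates to 5.72578e+06.
Endpoint term: (f(3) + f(31))/2 = (81.0000 + 923521)/2 = 461801.
So far: 6.18758e+06.
Correction k=1: B_{2}/2! · (f^{(1)}(31) − f^{(1)}(3)) = 1/12 · (119164 − 108.000) = 9921.33.
After k=1: 6.19750e+06.
Correction k=2: B_{4}/4! · (f^{(3)}(31) − f^{(3)}(3)) = −1/720 · (744.000 − 72.0000) = -0.933333.

S_2 ≈ 6.19750e+06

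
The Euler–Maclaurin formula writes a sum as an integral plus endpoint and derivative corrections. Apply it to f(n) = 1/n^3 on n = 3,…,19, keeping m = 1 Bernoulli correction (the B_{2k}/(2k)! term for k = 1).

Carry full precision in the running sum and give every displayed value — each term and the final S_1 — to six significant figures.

S_1 ≈ 0.0758464

The integral term ∫_3^19 1/x^3 dx = 0.0541705.
Endpoint term: (f(3) + f(19))/2 = (0.0370370 + 0.000145794)/2 = 0.0185914.
Running total after boundary: 0.0727619.
Correction k=1: B_{2}/2! · (f^{(1)}(19) − f^{(1)}(3)) = 1/12 · (-2.30201e-05 − (-0.0370370)) = 0.00308450.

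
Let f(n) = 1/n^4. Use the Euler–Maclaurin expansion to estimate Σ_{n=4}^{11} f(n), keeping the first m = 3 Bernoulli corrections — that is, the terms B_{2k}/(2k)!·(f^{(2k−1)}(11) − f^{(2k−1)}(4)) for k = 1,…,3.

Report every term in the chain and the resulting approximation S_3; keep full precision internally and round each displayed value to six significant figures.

S_3 ≈ 0.00725931

∫_4^11 1/x^4 dx evaluates to 0.00495790.
Endpoint term: (f(4) + f(11))/2 = (0.00390625 + 6.83013e-05)/2 = 0.00198728.
Running total after boundary: 0.00694517.
Correction k=1: B_{2}/2! · (f^{(1)}(11) − f^{(1)}(4)) = 1/12 · (-2.48369e-05 − (-0.00390625)) = 0.000323451.
Running total after k=1: 0.00726862.
Correction k=2: B_{4}/4! · (f^{(3)}(11) − f^{(3)}(4)) = −1/720 · (-6.15790e-06 − (-0.00732422)) = -1.01640e-05.
Running total after k=2: 0.00725846.
Correction k=3: B_{6}/6! · (f^{(5)}(11) − f^{(5)}(4)) = 1/30240 · (-2.84994e-06 − (-0.0256348)) = 8.47616e-07.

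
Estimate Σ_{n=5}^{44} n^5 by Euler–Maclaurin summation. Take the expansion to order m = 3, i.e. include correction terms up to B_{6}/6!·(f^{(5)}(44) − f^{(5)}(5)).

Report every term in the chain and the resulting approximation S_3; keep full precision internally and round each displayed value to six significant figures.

The integral term ∫_5^44 x^5 dx = 1.20938e+09.
Endpoint term: (f(5) + f(44))/2 = (3125.00 + 1.64916e+08)/2 = 8.24597e+07.
Running total after boundary: 1.29184e+09.
Order-1 term: 1/12 · (1.87405e+07 − 3125.00) = 1.56145e+06.
After k=1: 1.29340e+09.
Order-2 term: −1/720 · (116160 − 1500.00) = -159.250.
After k=2: 1.29340e+09.
Order-3 term: 1/30240 · (120.000 − 120.000) = 0.00000.

S_3 ≈ 1.29340e+09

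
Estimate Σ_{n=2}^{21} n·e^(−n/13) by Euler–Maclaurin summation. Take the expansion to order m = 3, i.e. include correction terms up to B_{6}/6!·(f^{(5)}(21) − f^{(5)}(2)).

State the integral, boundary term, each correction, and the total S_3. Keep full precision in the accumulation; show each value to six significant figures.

S_3 ≈ 82.1922

Integral: ∫_2^21 x·e^(−x/13) dx = 79.3179.
½[f(2) + f(21)] = ½[1.71481 + 4.17510] = 2.94495.
Integral + boundary = 82.2628.
Order-1 term: 1/12 · (-0.122347 − 0.725496) = -0.0706536.
After k=1: 82.1922.
Order-2 term: −1/720 · (0.00162888 − 0.0144397) = 1.77928e-05.
After k=2: 82.1922.
Order-3 term: 1/30240 · (2.35604e-05 − 0.000145482) = -4.03180e-09.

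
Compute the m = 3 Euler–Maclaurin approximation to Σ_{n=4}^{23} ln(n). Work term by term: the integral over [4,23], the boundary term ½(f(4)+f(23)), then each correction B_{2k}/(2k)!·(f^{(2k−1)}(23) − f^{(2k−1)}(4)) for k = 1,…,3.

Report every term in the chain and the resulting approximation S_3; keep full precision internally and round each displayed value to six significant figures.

∫_4^23 ln(x) dx evaluates to 47.5712.
½[f(4) + f(23)] = ½[1.38629 + 3.13549] = 2.26089.
So far: 49.8321.
k=1: B_{2}/(2)! × [f^{(1)}(23) − f^{(1)}(4)] = 1/12 × (0.0434783 − 0.250000) = -0.0172101.
After k=1: 49.8149.
k=2: B_{4}/(4)! × [f^{(3)}(23) − f^{(3)}(4)] = −1/720 × (0.000164379 − 0.0312500) = 4.31745e-05.
After k=2: 49.8149.
k=3: B_{6}/(6)! × [f^{(5)}(23) − f^{(5)}(4)] = 1/30240 × (3.72883e-06 − 0.0234375) = -7.74926e-07.

S_3 ≈ 49.8149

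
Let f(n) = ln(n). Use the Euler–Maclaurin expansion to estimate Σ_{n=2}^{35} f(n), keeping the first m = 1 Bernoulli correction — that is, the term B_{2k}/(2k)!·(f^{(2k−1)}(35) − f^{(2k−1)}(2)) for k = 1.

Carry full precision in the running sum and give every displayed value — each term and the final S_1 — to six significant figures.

Integral: ∫_2^35 ln(x) dx = 90.0509.
Boundary: ½(f(2) + f(35)) = ½(0.693147 + 3.55535) = 2.12425.
Integral + boundary = 92.1751.
Order-1 term: 1/12 · (0.0285714 − 0.500000) = -0.0392857.

S_1 ≈ 92.1358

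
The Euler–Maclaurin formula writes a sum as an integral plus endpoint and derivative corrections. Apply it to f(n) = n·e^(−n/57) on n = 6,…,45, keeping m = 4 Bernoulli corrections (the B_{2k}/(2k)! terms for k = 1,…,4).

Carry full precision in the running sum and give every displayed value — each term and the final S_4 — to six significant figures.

Integral: ∫_6^45 x·e^(−x/57) dx = 592.172.
Boundary: ½(f(6) + f(45)) = ½(5.40053 + 20.4338) = 12.9171.
Running total after boundary: 605.089.
Correction k=1: B_{2}/2! · (f^{(1)}(45) − f^{(1)}(6)) = 1/12 · (0.0955966 − 0.805342) = -0.0591454.
Running total after k=1: 605.030.
Correction k=2: B_{4}/4! · (f^{(3)}(45) − f^{(3)}(6)) = −1/720 · (0.000308946 − 0.000801944) = 6.84720e-07.
Running total after k=2: 605.030.
Correction k=3: B_{6}/6! · (f^{(5)}(45) − f^{(5)}(6)) = 1/30240 · (1.81123e-07 − 4.17364e-07) = -7.81220e-12.
Running total after k=3: 605.030.
Correction k=4: B_{8}/8! · (f^{(7)}(45) − f^{(7)}(6)) = −1/1209600 · (8.22271e-11 − 1.80948e-10) = 8.16143e-17.

S_4 ≈ 605.030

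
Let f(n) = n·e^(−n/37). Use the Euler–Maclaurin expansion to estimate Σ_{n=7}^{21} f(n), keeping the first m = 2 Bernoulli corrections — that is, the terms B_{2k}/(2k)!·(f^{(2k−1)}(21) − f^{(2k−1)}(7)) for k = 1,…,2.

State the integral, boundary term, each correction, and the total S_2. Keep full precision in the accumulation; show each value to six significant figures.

S_2 ≈ 139.622

Integral: ∫_7^21 x·e^(−x/37) dx = 130.808.
Boundary: ½(f(7) + f(21)) = ½(5.79341 + 11.9050) = 8.84918.
Integral + boundary = 139.657.
k=1: B_{2}/(2)! × [f^{(1)}(21) − f^{(1)}(7)] = 1/12 × (0.245147 − 0.671051) = -0.0354920.
After k=1: 139.622.
k=2: B_{4}/(4)! × [f^{(3)}(21) − f^{(3)}(7)] = −1/720 × (0.00100727 − 0.00169928) = 9.61122e-07.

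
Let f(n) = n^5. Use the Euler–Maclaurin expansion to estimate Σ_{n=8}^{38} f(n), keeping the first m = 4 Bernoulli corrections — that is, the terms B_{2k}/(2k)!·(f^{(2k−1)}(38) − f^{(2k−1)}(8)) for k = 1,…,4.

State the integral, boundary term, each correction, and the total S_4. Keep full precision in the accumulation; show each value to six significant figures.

∫_8^38 x^5 dx evaluates to 5.01779e+08.
½[f(8) + f(38)] = ½[32768.0 + 7.92352e+07] = 3.96340e+07.
So far: 5.41413e+08.
Order-1 term: 1/12 · (1.04257e+07 − 20480.0) = 867100.
Partial sum through k=1: 5.42280e+08.
Order-2 term: −1/720 · (86640.0 − 3840.00) = -115.000.
Partial sum through k=2: 5.42280e+08.
Order-3 term: 1/30240 · (120.000 − 120.000) = 0.00000.
Partial sum through k=3: 5.42280e+08.
Order-4 term: −1/1209600 · (0.00000 − 0.00000) = 0.00000.

S_4 ≈ 5.42280e+08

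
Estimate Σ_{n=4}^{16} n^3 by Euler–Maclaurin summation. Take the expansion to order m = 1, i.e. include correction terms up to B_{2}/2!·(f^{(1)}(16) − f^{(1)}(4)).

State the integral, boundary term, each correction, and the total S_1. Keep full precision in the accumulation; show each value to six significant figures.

S_1 ≈ 18460.0

Integral: ∫_4^16 x^3 dx = 16320.0.
Endpoint term: (f(4) + f(16))/2 = (64.0000 + 4096.00)/2 = 2080.00.
Integral + boundary = 18400.0.
k=1: B_{2}/(2)! × [f^{(1)}(16) − f^{(1)}(4)] = 1/12 × (768.000 − 48.0000) = 60.0000.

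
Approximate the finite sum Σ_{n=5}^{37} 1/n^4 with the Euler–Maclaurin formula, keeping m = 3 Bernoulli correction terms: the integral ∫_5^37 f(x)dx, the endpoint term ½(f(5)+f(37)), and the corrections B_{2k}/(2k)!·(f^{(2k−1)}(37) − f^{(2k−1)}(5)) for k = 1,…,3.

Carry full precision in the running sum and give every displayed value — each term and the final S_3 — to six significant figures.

Integral: ∫_5^37 1/x^4 dx = 0.00266009.
Boundary: ½(f(5) + f(37)) = ½(0.00160000 + 5.33572e-07) = 0.000800267.
So far: 0.00346035.
k=1: B_{2}/(2)! × [f^{(1)}(37) − f^{(1)}(5)] = 1/12 × (-5.76835e-08 − (-0.00128000)) = 0.000106662.
After k=1: 0.00356701.
k=2: B_{4}/(4)! × [f^{(3)}(37) − f^{(3)}(5)] = −1/720 × (-1.26406e-09 − (-0.00153600)) = -2.13333e-06.
After k=2: 0.00356488.
k=3: B_{6}/(6)! × [f^{(5)}(37) − f^{(5)}(5)] = 1/30240 × (-5.17075e-11 − (-0.00344064)) = 1.13778e-07.

S_3 ≈ 0.00356500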